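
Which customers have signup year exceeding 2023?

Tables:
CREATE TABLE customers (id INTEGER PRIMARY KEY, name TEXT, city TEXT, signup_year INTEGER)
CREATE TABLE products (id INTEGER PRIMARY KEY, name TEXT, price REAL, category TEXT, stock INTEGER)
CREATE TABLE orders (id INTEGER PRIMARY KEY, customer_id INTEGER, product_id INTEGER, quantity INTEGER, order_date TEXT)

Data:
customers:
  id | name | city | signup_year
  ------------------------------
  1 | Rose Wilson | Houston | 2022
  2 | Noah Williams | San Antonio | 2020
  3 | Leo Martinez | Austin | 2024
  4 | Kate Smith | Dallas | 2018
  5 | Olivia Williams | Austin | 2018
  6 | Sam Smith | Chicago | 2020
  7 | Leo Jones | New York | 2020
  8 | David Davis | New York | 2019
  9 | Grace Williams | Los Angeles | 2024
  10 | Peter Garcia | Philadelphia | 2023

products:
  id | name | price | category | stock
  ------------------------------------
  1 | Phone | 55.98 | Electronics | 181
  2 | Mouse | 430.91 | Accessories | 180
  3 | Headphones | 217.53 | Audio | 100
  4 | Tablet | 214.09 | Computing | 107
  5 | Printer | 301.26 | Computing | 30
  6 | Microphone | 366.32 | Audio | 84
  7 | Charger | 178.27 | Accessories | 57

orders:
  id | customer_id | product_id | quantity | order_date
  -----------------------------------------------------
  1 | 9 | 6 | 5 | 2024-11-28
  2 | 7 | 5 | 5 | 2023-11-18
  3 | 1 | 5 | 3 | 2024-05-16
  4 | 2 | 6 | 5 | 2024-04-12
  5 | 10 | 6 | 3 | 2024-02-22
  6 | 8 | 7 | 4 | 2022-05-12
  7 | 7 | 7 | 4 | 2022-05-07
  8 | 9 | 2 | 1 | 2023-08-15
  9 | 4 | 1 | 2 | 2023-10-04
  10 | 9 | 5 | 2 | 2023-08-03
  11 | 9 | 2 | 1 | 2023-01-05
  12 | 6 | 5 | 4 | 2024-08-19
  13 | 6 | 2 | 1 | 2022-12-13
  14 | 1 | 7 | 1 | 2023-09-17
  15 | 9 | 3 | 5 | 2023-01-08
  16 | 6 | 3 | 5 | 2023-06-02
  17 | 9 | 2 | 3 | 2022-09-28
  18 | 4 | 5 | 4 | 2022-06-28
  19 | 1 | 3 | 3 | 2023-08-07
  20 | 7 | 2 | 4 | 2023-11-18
SELECT name, signup_year FROM customers WHERE signup_year > 2023

Execution result:
name | signup_year
Leo Martinez | 2024
Grace Williams | 2024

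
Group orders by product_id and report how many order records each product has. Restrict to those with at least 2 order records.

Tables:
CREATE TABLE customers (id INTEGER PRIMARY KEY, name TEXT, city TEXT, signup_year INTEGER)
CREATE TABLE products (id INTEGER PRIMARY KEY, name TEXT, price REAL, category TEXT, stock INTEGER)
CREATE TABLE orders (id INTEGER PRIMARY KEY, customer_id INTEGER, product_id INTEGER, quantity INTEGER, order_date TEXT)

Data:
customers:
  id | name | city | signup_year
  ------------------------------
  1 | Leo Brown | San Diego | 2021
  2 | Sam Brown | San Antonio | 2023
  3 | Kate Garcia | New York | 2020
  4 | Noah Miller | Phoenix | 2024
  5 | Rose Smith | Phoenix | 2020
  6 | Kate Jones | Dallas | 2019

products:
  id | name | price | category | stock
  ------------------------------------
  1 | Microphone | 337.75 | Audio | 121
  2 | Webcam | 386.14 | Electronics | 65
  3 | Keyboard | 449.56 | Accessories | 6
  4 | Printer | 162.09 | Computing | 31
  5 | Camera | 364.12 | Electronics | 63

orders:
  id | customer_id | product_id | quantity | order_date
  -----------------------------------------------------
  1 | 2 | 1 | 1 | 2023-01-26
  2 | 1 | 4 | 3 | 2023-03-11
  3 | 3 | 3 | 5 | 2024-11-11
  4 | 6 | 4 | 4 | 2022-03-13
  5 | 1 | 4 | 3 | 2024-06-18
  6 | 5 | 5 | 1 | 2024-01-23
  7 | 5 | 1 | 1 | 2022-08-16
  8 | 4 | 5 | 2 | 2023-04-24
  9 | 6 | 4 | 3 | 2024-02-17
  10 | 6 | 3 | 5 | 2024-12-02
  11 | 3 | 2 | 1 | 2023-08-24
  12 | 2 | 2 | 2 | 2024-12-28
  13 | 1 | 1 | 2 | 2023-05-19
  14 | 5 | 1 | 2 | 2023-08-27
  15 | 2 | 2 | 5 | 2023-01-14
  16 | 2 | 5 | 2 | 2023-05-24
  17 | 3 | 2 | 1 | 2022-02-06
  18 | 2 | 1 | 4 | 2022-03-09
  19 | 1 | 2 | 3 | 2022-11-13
SELECT product_id, COUNT(*) AS order_count FROM orders GROUP BY product_id HAVING COUNT(*) >= 2

Execution result:
product_id | order_count
1 | 5
2 | 5
3 | 2
4 | 4
5 | 3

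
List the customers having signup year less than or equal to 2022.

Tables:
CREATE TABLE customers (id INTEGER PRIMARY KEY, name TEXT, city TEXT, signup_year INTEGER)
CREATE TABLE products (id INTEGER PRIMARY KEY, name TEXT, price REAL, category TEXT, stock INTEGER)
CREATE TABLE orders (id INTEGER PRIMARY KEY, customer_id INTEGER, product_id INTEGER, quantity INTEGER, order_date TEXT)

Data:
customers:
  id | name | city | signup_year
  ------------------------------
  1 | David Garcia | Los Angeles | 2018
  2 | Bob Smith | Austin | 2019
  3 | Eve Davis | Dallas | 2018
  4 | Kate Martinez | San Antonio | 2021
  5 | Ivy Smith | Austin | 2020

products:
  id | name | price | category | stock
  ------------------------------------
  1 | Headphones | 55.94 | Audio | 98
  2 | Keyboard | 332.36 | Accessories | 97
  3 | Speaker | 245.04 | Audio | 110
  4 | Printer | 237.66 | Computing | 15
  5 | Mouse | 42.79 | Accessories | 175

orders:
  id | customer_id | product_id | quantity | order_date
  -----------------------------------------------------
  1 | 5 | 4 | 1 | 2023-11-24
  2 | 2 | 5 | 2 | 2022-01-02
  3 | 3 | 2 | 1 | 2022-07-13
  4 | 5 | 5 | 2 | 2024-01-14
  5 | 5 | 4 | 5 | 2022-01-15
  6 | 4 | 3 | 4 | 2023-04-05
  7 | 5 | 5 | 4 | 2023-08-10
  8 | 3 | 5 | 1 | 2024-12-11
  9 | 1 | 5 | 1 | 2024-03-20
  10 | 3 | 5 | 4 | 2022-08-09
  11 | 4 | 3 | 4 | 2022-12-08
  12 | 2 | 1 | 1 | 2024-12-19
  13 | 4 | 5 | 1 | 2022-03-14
SELECT name, signup_year FROM customers WHERE signup_year <= 2022

Execution result:
name | signup_year
David Garcia | 2018
Bob Smith | 2019
Eve Davis | 2018
Kate Martinez | 2021
Ivy Smith | 2020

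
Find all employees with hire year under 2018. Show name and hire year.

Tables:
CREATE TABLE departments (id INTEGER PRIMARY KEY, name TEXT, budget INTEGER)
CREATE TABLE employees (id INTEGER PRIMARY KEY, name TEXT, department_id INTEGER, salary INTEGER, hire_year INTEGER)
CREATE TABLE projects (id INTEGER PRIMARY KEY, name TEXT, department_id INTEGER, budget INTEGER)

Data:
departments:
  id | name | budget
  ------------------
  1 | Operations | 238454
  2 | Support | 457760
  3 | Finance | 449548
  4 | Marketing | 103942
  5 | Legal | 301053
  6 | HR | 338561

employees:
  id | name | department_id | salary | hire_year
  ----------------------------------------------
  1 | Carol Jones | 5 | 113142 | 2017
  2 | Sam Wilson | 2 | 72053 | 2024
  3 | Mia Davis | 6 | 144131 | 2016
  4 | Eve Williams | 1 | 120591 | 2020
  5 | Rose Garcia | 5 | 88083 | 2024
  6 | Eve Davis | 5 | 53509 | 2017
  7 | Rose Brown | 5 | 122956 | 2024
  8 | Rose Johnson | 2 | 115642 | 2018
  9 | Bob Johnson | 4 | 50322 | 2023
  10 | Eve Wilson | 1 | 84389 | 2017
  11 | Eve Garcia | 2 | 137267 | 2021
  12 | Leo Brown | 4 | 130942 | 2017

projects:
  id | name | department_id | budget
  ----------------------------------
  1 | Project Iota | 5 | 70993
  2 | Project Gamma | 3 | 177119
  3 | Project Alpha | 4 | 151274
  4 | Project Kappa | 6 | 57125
SELECT name, hire_year FROM employees WHERE hire_year < 2018

Execution result:
name | hire_year
Carol Jones | 2017
Mia Davis | 2016
Eve Davis | 2017
Eve Wilson | 2017
Leo Brown | 2017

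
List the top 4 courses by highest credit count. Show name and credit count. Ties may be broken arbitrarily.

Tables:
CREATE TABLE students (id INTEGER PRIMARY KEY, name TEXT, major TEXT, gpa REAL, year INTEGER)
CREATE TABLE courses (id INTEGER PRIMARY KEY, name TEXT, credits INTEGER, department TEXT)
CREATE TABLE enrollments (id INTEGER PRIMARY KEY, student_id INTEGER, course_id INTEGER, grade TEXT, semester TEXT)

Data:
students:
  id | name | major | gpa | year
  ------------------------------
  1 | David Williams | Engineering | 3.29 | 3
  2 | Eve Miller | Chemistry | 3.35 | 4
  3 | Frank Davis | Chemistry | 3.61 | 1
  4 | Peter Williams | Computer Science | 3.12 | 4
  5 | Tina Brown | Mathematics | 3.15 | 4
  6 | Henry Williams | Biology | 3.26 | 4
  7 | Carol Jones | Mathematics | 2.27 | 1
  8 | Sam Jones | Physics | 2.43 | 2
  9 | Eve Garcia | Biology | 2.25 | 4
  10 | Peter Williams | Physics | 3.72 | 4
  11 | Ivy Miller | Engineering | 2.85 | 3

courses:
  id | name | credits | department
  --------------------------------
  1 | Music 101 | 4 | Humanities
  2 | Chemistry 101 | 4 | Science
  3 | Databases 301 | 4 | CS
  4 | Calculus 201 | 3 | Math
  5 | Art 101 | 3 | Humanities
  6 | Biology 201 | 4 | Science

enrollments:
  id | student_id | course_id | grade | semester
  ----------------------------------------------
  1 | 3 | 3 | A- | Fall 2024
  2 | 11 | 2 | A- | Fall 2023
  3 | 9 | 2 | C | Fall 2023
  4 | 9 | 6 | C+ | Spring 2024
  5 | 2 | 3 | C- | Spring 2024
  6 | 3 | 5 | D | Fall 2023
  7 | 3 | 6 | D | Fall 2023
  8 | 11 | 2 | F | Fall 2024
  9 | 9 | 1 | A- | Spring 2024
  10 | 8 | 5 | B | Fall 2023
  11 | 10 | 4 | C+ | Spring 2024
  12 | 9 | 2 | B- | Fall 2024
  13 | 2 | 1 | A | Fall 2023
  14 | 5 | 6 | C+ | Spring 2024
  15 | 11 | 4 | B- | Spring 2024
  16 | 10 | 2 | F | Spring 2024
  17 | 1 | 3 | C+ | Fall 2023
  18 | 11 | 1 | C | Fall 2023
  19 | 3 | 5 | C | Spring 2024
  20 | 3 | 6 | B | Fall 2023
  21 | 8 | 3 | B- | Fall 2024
SELECT name, credits FROM courses ORDER BY credits DESC LIMIT 4

Execution result:
name | credits
Music 101 | 4
Chemistry 101 | 4
Databases 301 | 4
Biology 201 | 4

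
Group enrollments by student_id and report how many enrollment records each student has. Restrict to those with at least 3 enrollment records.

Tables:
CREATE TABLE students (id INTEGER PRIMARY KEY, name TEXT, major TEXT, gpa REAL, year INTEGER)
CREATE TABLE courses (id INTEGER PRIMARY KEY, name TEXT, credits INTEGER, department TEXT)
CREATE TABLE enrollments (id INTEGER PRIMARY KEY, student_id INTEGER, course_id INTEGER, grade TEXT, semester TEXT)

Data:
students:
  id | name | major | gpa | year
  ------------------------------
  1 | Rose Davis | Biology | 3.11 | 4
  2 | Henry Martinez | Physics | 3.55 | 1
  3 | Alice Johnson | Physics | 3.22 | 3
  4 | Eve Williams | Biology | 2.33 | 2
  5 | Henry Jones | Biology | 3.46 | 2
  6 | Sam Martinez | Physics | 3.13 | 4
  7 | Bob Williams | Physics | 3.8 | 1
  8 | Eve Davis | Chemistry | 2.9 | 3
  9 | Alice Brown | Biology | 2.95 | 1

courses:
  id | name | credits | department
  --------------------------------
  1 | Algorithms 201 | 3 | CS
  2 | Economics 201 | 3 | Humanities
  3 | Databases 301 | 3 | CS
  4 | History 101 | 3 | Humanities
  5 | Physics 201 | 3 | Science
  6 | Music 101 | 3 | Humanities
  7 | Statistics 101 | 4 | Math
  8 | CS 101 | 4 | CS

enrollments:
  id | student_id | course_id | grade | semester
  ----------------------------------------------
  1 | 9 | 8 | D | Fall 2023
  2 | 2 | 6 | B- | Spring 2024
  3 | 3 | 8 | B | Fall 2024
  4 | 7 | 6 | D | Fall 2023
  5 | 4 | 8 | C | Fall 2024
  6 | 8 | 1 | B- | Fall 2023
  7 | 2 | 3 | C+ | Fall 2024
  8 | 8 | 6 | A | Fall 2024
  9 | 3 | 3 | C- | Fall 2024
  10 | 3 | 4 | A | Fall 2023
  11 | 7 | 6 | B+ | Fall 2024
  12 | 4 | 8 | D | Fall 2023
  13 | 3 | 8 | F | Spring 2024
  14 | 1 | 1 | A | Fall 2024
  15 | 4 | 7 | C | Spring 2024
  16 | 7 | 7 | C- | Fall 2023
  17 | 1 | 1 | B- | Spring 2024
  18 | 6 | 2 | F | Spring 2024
SELECT student_id, COUNT(*) AS enrollment_count FROM enrollments GROUP BY student_id HAVING COUNT(*) >= 3

Execution result:
student_id | enrollment_count
3 | 4
4 | 3
7 | 3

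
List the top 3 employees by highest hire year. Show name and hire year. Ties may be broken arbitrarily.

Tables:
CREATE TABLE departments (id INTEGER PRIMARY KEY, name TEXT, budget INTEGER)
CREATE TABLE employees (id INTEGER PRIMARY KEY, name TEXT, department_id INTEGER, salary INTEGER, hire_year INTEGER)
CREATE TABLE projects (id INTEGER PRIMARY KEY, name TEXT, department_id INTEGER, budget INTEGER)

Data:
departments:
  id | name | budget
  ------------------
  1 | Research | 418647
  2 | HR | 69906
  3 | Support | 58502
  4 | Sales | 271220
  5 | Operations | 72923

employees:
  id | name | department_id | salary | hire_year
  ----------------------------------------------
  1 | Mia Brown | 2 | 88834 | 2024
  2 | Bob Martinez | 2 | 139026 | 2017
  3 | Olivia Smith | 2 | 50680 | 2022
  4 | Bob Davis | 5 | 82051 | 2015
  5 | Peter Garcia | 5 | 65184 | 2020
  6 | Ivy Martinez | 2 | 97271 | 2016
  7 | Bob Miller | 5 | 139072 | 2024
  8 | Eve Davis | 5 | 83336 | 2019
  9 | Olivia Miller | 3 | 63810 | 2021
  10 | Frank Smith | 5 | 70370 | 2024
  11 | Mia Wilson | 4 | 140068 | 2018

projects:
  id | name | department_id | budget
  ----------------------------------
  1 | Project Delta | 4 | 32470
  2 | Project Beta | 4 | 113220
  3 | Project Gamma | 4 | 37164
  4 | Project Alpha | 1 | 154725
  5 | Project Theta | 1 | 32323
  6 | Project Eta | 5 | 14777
SELECT name, hire_year FROM employees ORDER BY hire_year DESC LIMIT 3

Execution result:
name | hire_year
Mia Brown | 2024
Bob Miller | 2024
Frank Smith | 2024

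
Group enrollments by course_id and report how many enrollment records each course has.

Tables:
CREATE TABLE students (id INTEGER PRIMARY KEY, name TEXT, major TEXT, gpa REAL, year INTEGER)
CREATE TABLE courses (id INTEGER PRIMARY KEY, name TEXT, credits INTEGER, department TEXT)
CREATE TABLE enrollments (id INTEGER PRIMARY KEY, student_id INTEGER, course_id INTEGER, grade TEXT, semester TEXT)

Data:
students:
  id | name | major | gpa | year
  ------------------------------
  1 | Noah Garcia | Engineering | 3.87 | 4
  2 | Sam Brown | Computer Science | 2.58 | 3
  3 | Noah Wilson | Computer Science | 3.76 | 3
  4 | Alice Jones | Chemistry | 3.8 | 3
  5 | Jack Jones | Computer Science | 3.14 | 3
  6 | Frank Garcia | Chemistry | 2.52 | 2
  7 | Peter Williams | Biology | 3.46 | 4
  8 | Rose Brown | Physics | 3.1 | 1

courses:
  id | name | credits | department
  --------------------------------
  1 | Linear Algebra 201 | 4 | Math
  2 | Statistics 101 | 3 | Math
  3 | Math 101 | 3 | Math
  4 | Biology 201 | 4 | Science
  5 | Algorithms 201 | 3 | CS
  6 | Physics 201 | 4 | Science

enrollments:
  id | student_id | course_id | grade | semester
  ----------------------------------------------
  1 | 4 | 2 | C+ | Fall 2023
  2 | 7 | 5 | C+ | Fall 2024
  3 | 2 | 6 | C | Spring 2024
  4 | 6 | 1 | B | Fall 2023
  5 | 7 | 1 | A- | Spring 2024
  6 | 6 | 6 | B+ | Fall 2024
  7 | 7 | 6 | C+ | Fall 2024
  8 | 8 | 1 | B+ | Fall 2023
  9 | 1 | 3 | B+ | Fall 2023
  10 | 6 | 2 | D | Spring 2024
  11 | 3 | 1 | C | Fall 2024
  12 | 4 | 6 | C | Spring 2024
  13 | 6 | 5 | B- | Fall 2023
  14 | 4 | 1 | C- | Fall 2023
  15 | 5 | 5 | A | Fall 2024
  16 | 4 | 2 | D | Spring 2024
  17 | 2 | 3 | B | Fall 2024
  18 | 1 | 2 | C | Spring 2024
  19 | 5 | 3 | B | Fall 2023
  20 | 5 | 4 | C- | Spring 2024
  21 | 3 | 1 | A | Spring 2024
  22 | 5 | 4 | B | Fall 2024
SELECT course_id, COUNT(*) AS enrollment_count FROM enrollments GROUP BY course_id

Execution result:
course_id | enrollment_count
1 | 6
2 | 4
3 | 3
4 | 2
5 | 3
6 | 4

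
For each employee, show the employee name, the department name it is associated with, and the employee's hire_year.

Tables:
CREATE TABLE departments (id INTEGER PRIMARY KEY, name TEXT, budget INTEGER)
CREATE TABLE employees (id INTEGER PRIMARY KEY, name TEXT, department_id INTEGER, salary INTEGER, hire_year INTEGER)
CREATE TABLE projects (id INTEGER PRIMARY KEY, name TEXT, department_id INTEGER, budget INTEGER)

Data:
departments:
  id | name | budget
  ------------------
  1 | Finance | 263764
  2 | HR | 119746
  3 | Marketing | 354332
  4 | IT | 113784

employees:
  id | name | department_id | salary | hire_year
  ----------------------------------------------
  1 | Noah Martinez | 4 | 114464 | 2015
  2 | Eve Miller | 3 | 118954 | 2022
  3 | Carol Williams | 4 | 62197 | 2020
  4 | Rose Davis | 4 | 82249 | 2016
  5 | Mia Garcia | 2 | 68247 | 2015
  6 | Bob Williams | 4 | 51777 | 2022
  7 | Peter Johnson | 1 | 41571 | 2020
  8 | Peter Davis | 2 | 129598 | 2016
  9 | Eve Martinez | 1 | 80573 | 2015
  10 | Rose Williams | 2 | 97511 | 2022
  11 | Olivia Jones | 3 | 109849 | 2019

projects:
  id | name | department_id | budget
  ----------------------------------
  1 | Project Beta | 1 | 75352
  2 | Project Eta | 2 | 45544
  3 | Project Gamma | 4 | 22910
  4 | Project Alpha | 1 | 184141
SELECT c.name, p.name AS department, c.hire_year FROM employees c JOIN departments p ON c.department_id = p.id

Execution result:
name | department | hire_year
Noah Martinez | IT | 2015
Eve Miller | Marketing | 2022
Carol Williams | IT | 2020
Rose Davis | IT | 2016
Mia Garcia | HR | 2015
Bob Williams | IT | 2022
Peter Johnson | Finance | 2020
Peter Davis | HR | 2016
Eve Martinez | Finance | 2015
Rose Williams | HR | 2022
Olivia Jones | Marketing | 2019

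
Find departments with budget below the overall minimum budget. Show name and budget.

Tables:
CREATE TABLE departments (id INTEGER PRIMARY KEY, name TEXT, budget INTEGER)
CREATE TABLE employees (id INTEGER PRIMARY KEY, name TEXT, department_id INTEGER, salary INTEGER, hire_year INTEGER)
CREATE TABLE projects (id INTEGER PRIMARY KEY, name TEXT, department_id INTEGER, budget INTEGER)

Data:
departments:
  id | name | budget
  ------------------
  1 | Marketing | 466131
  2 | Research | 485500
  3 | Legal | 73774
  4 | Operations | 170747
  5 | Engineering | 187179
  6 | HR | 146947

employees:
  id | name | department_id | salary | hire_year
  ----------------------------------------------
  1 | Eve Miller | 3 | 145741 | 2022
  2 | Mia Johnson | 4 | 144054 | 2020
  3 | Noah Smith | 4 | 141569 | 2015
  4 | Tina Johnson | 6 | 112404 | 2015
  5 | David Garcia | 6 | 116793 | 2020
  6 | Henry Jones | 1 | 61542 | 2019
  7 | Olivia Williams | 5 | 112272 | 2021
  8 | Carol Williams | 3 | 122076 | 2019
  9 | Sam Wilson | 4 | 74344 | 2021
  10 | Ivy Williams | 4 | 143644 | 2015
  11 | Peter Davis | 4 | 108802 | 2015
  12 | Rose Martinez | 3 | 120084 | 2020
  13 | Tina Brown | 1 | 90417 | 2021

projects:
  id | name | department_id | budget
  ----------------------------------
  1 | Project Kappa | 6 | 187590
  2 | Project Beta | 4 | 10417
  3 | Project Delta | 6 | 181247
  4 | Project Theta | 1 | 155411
SELECT name, budget FROM departments WHERE budget < (SELECT MIN(budget) FROM departments)

Execution result:
(no rows)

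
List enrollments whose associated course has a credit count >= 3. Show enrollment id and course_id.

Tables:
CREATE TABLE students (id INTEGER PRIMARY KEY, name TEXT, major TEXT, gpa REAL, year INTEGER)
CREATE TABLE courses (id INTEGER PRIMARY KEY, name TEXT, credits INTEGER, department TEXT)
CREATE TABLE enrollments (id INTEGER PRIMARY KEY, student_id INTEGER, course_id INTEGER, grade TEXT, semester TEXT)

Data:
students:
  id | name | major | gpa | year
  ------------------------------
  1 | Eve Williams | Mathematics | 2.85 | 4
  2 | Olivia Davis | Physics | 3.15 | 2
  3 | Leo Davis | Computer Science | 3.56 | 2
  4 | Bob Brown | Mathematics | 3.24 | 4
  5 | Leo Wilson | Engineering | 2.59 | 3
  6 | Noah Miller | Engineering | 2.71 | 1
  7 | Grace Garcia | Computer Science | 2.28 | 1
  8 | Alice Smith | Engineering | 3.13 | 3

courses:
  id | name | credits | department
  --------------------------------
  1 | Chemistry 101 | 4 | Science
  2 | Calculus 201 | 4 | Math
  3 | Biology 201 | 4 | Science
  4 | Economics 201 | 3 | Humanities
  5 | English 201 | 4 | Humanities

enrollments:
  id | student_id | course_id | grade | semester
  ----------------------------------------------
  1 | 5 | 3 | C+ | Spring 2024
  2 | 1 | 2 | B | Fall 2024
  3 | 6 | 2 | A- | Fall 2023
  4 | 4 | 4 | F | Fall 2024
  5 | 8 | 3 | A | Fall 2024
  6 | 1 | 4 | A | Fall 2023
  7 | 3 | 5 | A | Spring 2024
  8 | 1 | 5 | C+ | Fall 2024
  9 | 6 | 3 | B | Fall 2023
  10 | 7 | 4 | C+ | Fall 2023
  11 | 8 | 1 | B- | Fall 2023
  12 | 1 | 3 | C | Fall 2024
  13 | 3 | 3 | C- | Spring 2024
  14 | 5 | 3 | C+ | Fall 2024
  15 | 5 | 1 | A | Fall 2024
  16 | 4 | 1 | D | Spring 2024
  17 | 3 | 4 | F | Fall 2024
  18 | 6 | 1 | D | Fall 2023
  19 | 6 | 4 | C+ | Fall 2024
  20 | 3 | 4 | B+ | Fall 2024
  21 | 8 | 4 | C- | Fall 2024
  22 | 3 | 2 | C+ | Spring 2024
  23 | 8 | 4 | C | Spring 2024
SELECT id, course_id FROM enrollments WHERE course_id IN (SELECT id FROM courses WHERE credits >= 3)

Execution result:
id | course_id
1 | 3
2 | 2
3 | 2
4 | 4
5 | 3
6 | 4
7 | 5
8 | 5
9 | 3
10 | 4
11 | 1
12 | 3
13 | 3
14 | 3
15 | 1
16 | 1
17 | 4
18 | 1
19 | 4
20 | 4
21 | 4
22 | 2
23 | 4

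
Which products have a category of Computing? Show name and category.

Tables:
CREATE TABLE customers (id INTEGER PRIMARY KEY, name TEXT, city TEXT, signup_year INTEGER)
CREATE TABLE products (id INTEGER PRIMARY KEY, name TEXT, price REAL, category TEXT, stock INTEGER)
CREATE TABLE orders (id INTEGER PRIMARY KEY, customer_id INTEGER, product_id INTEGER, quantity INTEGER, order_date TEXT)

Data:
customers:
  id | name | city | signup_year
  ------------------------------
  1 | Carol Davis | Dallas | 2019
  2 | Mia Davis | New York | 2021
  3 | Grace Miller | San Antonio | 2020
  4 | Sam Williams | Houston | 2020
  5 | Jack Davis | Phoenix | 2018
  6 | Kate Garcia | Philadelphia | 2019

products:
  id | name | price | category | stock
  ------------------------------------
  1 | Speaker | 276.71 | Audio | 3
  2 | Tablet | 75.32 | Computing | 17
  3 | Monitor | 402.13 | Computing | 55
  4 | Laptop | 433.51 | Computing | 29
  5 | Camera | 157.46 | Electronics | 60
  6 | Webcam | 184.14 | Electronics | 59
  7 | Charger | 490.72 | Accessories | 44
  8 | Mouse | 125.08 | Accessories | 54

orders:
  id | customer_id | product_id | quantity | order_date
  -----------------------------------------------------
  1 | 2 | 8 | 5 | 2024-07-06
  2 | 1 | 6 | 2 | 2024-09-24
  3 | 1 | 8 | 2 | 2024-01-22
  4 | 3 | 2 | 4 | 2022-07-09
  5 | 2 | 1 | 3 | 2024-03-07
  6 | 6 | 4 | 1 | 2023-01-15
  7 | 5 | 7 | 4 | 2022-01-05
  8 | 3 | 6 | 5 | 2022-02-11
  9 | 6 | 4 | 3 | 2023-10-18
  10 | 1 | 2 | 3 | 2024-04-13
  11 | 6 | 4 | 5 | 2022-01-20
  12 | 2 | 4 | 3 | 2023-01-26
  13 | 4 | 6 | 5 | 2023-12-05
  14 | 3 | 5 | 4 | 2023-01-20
SELECT name, category FROM products WHERE category = 'Computing'

Execution result:
name | category
Tablet | Computing
Monitor | Computing
Laptop | Computing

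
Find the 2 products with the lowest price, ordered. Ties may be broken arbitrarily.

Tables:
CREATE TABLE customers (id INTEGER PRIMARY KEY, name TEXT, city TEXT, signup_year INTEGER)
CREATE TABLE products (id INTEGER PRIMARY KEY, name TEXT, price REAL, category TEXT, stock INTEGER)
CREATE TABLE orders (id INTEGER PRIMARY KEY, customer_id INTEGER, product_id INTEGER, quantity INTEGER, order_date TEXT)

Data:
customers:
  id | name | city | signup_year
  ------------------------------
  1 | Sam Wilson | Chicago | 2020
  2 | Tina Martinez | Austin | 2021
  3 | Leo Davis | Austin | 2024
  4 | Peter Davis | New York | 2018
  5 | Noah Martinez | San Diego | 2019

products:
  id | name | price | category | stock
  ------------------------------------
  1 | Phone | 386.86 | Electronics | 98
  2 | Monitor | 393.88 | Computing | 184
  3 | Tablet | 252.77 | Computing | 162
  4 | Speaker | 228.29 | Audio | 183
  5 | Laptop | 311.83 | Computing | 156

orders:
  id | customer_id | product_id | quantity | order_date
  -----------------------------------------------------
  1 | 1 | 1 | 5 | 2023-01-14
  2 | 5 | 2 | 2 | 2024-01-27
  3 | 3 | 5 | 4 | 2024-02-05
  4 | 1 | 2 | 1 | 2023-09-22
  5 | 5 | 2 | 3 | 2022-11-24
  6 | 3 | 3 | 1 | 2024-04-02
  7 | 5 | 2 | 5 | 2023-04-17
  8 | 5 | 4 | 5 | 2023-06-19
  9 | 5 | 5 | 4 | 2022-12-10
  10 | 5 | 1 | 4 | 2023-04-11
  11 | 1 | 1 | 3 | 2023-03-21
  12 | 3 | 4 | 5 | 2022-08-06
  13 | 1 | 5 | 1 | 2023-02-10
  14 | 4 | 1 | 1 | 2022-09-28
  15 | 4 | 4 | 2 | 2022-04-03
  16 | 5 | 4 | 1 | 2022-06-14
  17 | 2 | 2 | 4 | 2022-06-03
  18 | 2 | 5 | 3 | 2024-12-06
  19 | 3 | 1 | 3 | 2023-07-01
SELECT name, price FROM products ORDER BY price ASC LIMIT 2

Execution result:
name | price
Speaker | 228.29
Tablet | 252.77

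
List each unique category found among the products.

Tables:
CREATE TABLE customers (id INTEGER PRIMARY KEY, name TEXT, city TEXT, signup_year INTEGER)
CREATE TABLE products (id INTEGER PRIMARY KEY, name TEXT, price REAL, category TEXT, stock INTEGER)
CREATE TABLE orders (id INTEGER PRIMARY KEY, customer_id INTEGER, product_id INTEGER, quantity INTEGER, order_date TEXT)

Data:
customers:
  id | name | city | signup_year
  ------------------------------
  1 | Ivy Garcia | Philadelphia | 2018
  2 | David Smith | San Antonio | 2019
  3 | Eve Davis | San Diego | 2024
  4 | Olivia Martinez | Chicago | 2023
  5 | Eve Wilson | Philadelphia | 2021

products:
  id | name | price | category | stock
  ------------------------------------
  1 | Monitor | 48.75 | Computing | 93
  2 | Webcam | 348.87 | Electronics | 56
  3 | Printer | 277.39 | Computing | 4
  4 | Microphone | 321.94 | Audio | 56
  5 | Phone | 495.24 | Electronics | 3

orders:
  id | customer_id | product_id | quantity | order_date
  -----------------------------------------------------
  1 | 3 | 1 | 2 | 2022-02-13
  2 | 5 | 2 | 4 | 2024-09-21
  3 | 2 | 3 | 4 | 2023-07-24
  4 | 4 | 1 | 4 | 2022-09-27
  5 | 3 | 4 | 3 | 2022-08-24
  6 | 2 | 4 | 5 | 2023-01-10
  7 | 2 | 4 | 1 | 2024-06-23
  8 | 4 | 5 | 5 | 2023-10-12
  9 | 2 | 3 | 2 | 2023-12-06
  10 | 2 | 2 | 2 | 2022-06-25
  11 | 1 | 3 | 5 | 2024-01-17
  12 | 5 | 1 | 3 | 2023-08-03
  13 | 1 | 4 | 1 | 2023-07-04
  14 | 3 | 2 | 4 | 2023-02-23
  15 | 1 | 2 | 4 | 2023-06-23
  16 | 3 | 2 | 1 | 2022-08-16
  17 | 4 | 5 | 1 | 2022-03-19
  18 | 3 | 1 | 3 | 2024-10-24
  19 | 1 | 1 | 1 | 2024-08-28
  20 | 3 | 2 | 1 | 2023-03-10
SELECT DISTINCT category FROM products

Execution result:
category
Computing
Electronics
Audio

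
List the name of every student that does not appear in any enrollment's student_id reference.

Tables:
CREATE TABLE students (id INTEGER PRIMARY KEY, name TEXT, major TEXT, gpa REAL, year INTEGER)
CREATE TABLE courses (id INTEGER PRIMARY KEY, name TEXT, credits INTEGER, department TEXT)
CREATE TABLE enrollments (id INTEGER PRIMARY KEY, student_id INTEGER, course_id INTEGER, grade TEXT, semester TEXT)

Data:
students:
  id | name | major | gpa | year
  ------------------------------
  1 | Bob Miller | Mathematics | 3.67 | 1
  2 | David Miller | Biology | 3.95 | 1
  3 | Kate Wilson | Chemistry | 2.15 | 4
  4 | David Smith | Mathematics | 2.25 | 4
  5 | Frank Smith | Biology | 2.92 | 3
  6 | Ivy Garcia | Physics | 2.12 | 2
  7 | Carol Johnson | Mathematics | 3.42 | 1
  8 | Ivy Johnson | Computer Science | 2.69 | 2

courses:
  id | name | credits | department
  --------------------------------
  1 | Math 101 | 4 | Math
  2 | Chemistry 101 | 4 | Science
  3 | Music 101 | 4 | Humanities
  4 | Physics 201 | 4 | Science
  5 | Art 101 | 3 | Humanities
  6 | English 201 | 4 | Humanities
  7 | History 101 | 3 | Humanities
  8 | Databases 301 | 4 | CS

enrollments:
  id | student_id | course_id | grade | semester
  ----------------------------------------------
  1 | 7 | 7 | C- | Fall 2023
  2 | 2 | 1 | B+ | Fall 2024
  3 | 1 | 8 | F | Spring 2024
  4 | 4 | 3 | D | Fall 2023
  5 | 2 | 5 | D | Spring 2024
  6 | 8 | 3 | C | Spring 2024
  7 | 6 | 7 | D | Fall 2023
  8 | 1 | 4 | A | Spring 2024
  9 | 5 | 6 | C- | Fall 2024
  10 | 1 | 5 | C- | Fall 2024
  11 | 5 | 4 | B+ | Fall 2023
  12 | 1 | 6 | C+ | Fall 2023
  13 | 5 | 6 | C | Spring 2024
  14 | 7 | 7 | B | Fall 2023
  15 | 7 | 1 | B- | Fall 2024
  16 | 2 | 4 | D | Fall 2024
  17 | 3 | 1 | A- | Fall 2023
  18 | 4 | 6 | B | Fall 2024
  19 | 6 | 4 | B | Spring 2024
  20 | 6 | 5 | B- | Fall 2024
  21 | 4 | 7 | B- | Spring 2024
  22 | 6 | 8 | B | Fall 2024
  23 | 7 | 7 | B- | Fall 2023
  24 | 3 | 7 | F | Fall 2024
SELECT p.name FROM students p LEFT JOIN enrollments c ON c.student_id = p.id WHERE c.id IS NULL

Execution result:
(no rows)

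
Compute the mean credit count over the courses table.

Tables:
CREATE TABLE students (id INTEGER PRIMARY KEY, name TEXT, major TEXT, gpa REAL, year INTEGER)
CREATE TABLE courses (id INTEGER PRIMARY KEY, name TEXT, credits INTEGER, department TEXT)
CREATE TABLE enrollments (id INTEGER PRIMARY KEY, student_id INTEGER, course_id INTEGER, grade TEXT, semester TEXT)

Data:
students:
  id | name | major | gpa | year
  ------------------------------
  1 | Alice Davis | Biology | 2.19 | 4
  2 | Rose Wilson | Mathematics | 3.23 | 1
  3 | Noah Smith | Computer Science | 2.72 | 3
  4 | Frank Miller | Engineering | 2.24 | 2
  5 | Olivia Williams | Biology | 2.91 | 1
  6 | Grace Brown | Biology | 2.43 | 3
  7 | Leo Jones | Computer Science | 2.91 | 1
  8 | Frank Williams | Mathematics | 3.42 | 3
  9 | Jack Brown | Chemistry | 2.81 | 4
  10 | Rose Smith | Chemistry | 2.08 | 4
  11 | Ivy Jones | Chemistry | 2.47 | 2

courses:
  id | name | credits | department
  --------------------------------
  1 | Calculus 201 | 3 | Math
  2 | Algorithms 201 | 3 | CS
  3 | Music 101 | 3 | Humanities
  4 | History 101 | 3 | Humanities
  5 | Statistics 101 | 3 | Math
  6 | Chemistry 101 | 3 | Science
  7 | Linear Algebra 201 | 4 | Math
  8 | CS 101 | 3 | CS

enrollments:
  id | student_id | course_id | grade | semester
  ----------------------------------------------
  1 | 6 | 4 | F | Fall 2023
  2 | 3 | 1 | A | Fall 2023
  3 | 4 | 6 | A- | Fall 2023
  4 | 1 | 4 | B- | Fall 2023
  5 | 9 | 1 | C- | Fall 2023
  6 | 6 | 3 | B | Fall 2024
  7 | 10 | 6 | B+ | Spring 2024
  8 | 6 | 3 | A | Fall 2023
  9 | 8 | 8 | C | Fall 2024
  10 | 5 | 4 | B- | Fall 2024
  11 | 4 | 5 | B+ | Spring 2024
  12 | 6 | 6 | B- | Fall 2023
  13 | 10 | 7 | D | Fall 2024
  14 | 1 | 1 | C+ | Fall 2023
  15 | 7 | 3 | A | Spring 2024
SELECT AVG(credits) FROM courses

Execution result:
3.13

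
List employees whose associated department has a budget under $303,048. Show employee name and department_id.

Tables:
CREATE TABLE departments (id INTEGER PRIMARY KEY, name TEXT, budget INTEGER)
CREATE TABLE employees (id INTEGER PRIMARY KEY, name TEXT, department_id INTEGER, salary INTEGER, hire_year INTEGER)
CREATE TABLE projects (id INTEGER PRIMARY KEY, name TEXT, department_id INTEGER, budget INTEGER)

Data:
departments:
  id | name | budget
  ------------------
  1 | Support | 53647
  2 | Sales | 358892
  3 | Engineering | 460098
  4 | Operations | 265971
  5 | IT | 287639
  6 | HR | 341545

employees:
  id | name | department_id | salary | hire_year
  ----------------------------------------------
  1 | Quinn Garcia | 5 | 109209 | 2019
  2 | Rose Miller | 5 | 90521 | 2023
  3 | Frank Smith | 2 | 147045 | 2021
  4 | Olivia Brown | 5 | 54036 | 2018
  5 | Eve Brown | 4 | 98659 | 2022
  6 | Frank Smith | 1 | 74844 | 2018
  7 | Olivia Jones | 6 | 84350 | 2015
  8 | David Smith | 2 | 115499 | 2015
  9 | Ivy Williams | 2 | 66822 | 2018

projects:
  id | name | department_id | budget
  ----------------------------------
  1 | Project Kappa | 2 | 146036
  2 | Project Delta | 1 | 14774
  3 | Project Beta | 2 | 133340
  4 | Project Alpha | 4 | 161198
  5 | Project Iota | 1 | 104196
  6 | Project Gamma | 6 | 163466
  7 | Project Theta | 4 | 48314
SELECT name, department_id FROM employees WHERE department_id IN (SELECT id FROM departments WHERE budget < 303048)

Execution result:
name | department_id
Quinn Garcia | 5
Rose Miller | 5
Olivia Brown | 5
Eve Brown | 4
Frank Smith | 1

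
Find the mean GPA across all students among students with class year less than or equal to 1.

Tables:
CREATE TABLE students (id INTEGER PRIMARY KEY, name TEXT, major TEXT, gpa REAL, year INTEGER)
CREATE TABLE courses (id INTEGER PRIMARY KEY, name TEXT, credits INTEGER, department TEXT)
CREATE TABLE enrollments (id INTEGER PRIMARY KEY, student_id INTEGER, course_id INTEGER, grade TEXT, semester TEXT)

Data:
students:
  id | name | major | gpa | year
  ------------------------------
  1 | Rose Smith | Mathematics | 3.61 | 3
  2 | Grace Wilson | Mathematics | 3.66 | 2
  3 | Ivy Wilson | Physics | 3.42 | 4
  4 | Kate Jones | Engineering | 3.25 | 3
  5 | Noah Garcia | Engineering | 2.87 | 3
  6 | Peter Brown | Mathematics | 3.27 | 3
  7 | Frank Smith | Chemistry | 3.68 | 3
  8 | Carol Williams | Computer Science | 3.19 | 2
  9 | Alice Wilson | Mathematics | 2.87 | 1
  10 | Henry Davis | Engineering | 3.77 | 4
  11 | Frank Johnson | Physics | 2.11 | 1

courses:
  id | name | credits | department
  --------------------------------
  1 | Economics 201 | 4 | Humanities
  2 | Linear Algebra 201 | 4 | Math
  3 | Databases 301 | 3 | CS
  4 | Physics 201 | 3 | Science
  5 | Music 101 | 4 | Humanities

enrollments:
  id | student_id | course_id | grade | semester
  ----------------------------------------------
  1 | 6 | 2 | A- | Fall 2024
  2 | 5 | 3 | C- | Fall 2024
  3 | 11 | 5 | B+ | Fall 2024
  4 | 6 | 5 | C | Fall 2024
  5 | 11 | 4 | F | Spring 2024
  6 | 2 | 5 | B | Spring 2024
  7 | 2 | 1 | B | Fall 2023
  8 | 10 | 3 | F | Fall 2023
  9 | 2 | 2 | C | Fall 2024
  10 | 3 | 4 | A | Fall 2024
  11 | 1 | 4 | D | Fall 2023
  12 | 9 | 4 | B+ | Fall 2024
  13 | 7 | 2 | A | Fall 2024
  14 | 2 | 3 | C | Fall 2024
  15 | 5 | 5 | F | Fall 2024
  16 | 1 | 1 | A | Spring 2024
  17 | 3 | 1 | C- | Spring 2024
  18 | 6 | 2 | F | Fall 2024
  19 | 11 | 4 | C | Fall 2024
SELECT AVG(gpa) FROM students WHERE year <= 1

Execution result:
2.49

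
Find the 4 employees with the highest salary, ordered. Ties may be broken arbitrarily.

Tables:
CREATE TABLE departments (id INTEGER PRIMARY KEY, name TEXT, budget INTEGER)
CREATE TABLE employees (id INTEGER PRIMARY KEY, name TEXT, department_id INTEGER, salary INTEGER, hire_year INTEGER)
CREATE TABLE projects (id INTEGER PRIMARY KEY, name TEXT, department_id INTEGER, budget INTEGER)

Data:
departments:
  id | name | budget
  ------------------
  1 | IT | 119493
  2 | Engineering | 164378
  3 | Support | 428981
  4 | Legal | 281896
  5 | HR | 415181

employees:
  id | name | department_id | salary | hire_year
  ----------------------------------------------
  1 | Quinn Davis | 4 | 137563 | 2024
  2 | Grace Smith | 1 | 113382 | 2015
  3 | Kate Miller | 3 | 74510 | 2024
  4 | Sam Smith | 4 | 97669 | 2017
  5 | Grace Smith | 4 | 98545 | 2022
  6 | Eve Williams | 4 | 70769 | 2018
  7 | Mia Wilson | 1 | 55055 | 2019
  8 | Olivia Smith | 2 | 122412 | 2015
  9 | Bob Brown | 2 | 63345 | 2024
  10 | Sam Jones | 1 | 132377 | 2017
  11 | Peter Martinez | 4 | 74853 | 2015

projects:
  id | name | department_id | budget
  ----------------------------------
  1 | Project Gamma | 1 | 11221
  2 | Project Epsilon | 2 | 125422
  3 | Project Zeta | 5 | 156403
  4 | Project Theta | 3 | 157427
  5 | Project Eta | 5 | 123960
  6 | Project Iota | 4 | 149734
SELECT name, salary FROM employees ORDER BY salary DESC LIMIT 4

Execution result:
name | salary
Quinn Davis | 137563
Sam Jones | 132377
Olivia Smith | 122412
Grace Smith | 113382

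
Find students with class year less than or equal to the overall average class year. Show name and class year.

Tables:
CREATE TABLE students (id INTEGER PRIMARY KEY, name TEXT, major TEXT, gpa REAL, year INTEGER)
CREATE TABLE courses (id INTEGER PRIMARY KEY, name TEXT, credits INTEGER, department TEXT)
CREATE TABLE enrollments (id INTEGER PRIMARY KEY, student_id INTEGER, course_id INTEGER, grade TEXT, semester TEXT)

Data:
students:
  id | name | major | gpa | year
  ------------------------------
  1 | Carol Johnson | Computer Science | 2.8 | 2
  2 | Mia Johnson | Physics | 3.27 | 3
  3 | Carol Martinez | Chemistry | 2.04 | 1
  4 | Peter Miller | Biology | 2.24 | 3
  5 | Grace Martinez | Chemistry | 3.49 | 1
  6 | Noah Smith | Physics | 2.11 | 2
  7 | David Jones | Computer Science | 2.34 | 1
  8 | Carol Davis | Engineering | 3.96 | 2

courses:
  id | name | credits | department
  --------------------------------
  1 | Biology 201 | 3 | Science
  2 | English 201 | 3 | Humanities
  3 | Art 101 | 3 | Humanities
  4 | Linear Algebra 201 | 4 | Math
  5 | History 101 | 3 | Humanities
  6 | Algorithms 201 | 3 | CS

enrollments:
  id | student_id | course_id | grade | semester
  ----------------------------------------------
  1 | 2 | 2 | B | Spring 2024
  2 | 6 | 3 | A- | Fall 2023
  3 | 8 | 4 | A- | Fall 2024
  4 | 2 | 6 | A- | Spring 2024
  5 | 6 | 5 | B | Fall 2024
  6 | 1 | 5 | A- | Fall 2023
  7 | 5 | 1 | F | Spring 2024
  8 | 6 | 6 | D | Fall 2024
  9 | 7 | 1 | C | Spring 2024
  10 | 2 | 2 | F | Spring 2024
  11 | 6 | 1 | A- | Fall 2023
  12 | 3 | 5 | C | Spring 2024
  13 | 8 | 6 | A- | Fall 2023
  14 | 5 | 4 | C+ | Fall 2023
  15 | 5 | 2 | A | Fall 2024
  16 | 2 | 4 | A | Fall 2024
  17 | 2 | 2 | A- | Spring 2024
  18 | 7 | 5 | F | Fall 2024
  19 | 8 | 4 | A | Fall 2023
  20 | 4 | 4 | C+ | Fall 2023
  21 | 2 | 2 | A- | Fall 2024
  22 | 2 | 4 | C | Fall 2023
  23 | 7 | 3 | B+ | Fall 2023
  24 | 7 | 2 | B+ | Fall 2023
SELECT name, year FROM students WHERE year <= (SELECT AVG(year) FROM students)

Execution result:
name | year
Carol Martinez | 1
Grace Martinez | 1
David Jones | 1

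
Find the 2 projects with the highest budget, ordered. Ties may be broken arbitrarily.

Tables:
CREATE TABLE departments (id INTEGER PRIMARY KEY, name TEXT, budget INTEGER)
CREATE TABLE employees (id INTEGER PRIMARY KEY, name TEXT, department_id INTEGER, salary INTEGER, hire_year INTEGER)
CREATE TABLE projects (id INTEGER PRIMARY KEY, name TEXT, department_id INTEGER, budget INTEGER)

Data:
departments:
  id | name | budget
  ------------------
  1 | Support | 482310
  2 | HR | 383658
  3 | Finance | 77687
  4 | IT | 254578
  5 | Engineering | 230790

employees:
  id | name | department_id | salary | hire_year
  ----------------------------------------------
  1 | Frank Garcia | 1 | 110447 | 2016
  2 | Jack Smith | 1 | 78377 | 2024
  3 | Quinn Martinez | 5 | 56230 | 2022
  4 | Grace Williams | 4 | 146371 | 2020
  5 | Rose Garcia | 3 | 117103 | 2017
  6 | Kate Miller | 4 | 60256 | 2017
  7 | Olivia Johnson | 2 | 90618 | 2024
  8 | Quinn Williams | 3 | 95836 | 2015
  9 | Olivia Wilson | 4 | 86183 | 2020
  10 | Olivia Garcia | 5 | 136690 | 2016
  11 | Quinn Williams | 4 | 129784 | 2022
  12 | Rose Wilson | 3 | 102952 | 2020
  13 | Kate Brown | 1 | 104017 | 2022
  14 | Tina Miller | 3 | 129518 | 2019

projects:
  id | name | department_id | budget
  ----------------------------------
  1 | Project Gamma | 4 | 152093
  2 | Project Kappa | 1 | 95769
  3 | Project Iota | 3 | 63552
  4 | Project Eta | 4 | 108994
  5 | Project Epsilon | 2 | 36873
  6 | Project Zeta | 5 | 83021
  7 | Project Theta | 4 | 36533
SELECT name, budget FROM projects ORDER BY budget DESC LIMIT 2

Execution result:
name | budget
Project Gamma | 152093
Project Eta | 108994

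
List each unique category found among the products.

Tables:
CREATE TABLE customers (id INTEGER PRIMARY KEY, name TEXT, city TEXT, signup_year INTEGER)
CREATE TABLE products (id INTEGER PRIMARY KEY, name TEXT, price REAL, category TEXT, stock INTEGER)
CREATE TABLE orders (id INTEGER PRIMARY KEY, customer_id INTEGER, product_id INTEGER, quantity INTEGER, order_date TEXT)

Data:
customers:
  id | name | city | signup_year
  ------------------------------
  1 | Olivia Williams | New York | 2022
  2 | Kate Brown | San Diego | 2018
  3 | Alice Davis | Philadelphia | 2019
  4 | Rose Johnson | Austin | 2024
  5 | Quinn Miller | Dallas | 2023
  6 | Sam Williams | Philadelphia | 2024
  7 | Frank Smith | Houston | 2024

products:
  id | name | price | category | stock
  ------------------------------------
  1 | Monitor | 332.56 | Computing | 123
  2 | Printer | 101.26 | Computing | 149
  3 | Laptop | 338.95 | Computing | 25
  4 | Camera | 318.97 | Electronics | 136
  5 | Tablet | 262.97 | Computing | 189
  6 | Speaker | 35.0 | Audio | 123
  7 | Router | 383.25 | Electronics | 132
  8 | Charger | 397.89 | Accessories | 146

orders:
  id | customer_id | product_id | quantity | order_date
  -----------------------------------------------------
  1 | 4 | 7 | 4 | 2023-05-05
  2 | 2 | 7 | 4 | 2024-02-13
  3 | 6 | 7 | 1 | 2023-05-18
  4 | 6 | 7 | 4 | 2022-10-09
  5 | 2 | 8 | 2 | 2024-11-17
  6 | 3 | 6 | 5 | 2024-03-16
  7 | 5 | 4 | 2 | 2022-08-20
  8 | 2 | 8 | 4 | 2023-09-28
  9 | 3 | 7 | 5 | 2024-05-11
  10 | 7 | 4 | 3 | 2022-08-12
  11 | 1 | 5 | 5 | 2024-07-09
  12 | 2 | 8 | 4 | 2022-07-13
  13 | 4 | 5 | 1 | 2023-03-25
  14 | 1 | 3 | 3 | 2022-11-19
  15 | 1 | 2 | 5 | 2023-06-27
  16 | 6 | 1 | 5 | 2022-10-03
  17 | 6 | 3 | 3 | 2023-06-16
SELECT DISTINCT category FROM products

Execution result:
category
Computing
Electronics
Audio
Accessories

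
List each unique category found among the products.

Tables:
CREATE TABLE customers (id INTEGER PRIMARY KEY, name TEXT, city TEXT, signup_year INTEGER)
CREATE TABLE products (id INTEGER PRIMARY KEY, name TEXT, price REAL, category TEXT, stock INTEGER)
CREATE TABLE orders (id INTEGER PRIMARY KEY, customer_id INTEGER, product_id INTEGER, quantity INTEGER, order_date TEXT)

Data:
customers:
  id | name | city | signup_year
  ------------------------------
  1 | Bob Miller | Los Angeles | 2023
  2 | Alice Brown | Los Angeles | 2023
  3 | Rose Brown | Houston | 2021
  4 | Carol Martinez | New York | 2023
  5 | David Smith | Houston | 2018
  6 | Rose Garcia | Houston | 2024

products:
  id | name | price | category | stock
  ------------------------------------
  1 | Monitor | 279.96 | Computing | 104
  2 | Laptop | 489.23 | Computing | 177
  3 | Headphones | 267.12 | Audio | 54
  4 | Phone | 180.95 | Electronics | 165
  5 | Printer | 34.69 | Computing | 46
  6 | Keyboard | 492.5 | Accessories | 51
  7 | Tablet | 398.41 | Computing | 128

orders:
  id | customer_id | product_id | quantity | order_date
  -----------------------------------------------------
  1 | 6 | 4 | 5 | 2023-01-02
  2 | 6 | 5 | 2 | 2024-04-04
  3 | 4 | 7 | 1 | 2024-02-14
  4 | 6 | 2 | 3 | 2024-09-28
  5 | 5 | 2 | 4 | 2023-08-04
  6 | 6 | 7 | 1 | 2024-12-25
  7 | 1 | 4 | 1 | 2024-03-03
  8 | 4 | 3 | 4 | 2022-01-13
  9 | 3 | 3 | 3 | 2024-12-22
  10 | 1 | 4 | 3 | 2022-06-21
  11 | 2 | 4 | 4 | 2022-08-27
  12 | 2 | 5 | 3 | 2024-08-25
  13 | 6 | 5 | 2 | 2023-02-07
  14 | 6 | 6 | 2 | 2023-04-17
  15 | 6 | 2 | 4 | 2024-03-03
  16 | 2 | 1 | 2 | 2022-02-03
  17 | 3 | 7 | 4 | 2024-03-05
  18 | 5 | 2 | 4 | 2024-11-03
SELECT DISTINCT category FROM products

Execution result:
category
Computing
Audio
Electronics
Accessories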